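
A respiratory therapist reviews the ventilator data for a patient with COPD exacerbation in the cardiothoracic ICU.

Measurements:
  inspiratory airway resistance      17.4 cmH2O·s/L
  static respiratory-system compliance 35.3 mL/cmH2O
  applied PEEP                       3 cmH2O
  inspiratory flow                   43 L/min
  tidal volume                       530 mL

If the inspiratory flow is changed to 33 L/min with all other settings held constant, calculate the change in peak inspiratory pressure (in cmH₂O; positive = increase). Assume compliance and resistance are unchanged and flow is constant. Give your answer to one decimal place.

Flow: 43 L/min ÷ 60 = 0.7167 L/s.
New flow: 33 L/min ÷ 60 = 0.55 L/s.
PIP = Vt/C + R·V̇ + PEEP (constant-flow equation of motion).
Only the resistive term changes: ΔPIP = R × ΔV̇ = 17.4 × (0.55 − 0.7167) = 17.4 × -0.1667 = -2.901 cmH2O.

-2.9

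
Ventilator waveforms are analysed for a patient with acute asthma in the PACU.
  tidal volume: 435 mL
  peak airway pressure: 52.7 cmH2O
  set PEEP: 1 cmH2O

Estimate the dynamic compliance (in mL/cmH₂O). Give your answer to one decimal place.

8.4

Dynamic compliance = Vt / (PIP − PEEP) = 435 / (52.7 − 1) = 435 / 51.7 = 8.414 mL/cmH2O.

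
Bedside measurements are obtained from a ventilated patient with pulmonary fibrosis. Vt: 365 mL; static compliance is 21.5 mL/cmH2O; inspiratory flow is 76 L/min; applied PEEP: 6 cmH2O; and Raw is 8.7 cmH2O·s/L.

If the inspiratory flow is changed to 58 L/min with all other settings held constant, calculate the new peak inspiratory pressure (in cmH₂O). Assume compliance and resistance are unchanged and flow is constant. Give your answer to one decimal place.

Flow: 76 L/min ÷ 60 = 1.2667 L/s.
New flow: 58 L/min ÷ 60 = 0.9667 L/s.
PIP = Vt/C + R·V̇ + PEEP (constant-flow equation of motion).
Only the resistive term changes: ΔPIP = R × ΔV̇ = 8.7 × (0.9667 − 1.2667) = 8.7 × -0.3 = -2.61 cmH2O.
Original PIP = 365/21.5 + 8.7×1.2667 + 6 = 33.997 cmH2O; new PIP = 33.997 + (-2.61) = 31.387 cmH2O.

31.4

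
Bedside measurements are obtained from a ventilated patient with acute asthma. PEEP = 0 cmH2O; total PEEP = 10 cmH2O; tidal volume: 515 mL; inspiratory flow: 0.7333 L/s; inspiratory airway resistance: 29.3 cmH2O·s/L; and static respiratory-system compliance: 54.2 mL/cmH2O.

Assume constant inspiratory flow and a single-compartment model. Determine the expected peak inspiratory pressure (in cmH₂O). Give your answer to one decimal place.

41.0

Total PEEP = 10 cmH2O (set 0 + intrinsic 10); this is the baseline alveolar pressure.
Equation of motion (constant flow): PIP = Vt/C + R·V̇ + PEEP.
PIP = 515/54.2 + 29.3×0.7333 + 10 = 9.502 + 21.486 + 10 = 40.988 cmH2O.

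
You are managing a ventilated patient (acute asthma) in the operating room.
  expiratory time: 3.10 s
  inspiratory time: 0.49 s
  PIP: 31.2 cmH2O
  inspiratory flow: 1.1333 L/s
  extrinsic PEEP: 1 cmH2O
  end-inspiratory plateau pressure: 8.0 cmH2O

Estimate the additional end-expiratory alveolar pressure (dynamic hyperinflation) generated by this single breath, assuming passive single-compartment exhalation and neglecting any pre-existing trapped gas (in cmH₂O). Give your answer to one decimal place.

Vt = flow × Ti = 1.1333 L/s × 0.49 s × 1000 mL/L = 555.32 mL.
R = (PIP − Pplat)/V̇ = (31.2 − 8.0) / 1.1333 = 23.2/1.1333 = 20.471 cmH2O·s/L.
C = Vt/(Pplat − PEEP) = 555.32 / (8.0 − 1) = 555.32/7.0 = 79.331 mL/cmH2O.
τ = R × C = 20.471 × 0.07933 L/cmH2O = 1.624 s.
Fraction remaining = e^(−Te/τ) = e^(−3.10/1.624) = 0.1482; trapped volume = 555.32 × 0.1482 = 82.298 mL.
Additional alveolar pressure from trapping ≈ V_trapped / C = 82.298 / 79.331 = 1.037 cmH2O.

1.0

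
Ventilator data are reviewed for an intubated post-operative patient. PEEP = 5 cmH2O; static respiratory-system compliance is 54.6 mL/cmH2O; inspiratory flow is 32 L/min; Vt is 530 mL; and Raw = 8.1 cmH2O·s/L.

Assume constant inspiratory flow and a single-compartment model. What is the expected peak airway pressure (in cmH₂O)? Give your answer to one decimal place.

19.0

Flow: 32 L/min ÷ 60 = 0.5333 L/s.
Equation of motion (constant flow): PIP = Vt/C + R·V̇ + PEEP.
PIP = 530/54.6 + 8.1×0.5333 + 5 = 9.707 + 4.32 + 5 = 19.027 cmH2O.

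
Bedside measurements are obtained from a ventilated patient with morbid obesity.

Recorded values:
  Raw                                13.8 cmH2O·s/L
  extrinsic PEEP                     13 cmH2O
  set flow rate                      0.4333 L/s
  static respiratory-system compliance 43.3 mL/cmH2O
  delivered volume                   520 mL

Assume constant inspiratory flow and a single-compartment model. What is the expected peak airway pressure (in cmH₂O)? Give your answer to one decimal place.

Equation of motion (constant flow): PIP = Vt/C + R·V̇ + PEEP.
PIP = 520/43.3 + 13.8×0.4333 + 13 = 12.009 + 5.98 + 13 = 30.989 cmH2O.

31.0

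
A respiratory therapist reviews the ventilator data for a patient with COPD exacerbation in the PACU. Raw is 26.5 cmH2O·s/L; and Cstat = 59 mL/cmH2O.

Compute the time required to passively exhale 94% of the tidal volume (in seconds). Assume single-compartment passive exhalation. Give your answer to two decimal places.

4.40

τ = R × C = 26.5 × 59 mL/cmH2O = 26.5 × 0.059 L/cmH2O = 1.564 s.
Exhaled fraction f = 1 − e^(−t/τ) → t = −τ·ln(1 − f) = −1.564·ln(0.06) = 4.4 s.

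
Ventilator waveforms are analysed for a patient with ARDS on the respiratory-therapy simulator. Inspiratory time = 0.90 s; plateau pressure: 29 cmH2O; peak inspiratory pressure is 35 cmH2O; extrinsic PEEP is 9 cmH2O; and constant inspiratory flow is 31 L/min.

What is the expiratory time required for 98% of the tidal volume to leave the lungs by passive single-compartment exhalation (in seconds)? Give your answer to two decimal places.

1.06

Flow: 31 L/min ÷ 60 = 0.5167 L/s.
Vt = flow × Ti = 0.5167 L/s × 0.90 s × 1000 mL/L = 465.03 mL.
R = (PIP − Pplat)/V̇ = (35 − 29) / 0.5167 = 6.0/0.5167 = 11.612 cmH2O·s/L.
C = Vt/(Pplat − PEEP) = 465.03 / (29 − 9) = 465.03/20.0 = 23.252 mL/cmH2O.
τ = R × C = 11.612 × 0.02325 L/cmH2O = 0.27 s.
t = −τ·ln(1 − 0.98) = −0.27·ln(0.02) = 1.056 s.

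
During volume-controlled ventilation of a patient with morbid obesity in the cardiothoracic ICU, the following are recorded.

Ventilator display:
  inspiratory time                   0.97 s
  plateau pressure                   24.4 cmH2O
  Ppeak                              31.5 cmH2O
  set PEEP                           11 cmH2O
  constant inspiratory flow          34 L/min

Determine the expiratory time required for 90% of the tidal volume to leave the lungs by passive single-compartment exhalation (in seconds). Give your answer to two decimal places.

1.18

Flow: 34 L/min ÷ 60 = 0.5667 L/s.
Vt = flow × Ti = 0.5667 L/s × 0.97 s × 1000 mL/L = 549.7 mL.
R = (PIP − Pplat)/V̇ = (31.5 − 24.4) / 0.5667 = 7.1/0.5667 = 12.529 cmH2O·s/L.
C = Vt/(Pplat − PEEP) = 549.7 / (24.4 − 11) = 549.7/13.4 = 41.022 mL/cmH2O.
τ = R × C = 12.529 × 0.04102 L/cmH2O = 0.5139 s.
t = −τ·ln(1 − 0.90) = −0.5139·ln(0.1) = 1.183 s.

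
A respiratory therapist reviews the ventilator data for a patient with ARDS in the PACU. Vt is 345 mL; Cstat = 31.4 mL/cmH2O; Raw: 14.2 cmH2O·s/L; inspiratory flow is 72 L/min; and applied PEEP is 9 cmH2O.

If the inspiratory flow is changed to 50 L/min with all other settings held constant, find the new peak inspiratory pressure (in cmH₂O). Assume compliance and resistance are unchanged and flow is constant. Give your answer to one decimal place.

Flow: 72 L/min ÷ 60 = 1.2 L/s.
New flow: 50 L/min ÷ 60 = 0.8333 L/s.
PIP = Vt/C + R·V̇ + PEEP (constant-flow equation of motion).
Only the resistive term changes: ΔPIP = R × ΔV̇ = 14.2 × (0.8333 − 1.2) = 14.2 × -0.3667 = -5.207 cmH2O.
Original PIP = 345/31.4 + 14.2×1.2 + 9 = 37.027 cmH2O; new PIP = 37.027 + (-5.207) = 31.82 cmH2O.

31.8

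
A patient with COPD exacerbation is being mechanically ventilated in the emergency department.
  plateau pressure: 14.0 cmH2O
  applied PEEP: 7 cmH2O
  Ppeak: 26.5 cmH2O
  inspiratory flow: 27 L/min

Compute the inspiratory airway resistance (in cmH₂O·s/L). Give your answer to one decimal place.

Flow: 27 L/min ÷ 60 = 0.45 L/s.
Raw = (PIP − Pplat) / flow = (26.5 − 14.0) / 0.45 = 12.5 / 0.45 = 27.778 cmH2O·s/L.

27.8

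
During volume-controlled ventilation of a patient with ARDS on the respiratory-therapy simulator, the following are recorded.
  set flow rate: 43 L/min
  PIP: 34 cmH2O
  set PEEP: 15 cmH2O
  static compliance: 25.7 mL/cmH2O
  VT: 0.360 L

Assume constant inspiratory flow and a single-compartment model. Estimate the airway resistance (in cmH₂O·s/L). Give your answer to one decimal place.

Flow: 43 L/min ÷ 60 = 0.7167 L/s.
Equation of motion (constant flow): PIP = Vt/C + R·V̇ + PEEP.
R·V̇ = PIP − Vt/C − PEEP = 34 − 360/25.7 − 15 = 34 − 14.008 − 15 = 4.992 cmH2O.
R = 4.992 / 0.7167 = 6.965 cmH2O·s/L.

7.0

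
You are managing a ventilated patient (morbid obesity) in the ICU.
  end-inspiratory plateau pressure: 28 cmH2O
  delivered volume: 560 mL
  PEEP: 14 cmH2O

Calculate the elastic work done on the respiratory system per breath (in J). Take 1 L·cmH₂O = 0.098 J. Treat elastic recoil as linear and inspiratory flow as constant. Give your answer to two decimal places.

0.38

Elastic work ≈ ½ × (Pplat − PEEP) × Vt = 0.5 × (28 − 14) × 0.560 L = 0.5 × 14.0 × 0.560 = 3.92 L·cmH2O.
× 0.098 J/(L·cmH2O) → 0.3842 J.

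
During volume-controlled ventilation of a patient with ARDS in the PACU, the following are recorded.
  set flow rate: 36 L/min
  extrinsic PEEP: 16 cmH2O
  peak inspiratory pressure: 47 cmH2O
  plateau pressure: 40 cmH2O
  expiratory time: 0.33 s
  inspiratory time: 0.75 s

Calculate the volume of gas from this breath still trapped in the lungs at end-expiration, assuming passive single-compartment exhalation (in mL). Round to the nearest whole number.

Flow: 36 L/min ÷ 60 = 0.6 L/s.
Vt = flow × Ti = 0.6 L/s × 0.75 s × 1000 mL/L = 450.0 mL.
R = (PIP − Pplat)/V̇ = (47 − 40) / 0.6 = 7.0/0.6 = 11.667 cmH2O·s/L.
C = Vt/(Pplat − PEEP) = 450.0 / (40 − 16) = 450.0/24.0 = 18.75 mL/cmH2O.
τ = R × C = 11.667 × 0.01875 L/cmH2O = 0.2188 s.
Fraction remaining = e^(−Te/τ) = e^(−0.33/0.2188) = 0.2213.
Trapped volume = 450.0 × 0.2213 = 99.585 mL.

100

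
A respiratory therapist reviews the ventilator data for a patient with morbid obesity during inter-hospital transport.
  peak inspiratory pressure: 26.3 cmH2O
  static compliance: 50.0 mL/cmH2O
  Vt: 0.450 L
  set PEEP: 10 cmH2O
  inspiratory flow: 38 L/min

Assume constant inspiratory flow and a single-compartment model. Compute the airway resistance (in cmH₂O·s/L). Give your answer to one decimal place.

11.5

Flow: 38 L/min ÷ 60 = 0.6333 L/s.
Equation of motion (constant flow): PIP = Vt/C + R·V̇ + PEEP.
R·V̇ = PIP − Vt/C − PEEP = 26.3 − 450/50.0 − 10 = 26.3 − 9.0 − 10 = 7.3 cmH2O.
R = 7.3 / 0.6333 = 11.527 cmH2O·s/L.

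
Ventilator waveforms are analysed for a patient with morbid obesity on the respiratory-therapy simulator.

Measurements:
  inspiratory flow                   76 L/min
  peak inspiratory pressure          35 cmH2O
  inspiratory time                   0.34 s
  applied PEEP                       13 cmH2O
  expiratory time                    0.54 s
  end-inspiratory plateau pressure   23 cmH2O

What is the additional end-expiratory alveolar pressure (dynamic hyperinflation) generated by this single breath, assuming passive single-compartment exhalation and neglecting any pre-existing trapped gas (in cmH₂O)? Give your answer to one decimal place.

2.7

Flow: 76 L/min ÷ 60 = 1.2667 L/s.
Vt = flow × Ti = 1.2667 L/s × 0.34 s × 1000 mL/L = 430.68 mL.
R = (PIP − Pplat)/V̇ = (35 − 23) / 1.2667 = 12.0/1.2667 = 9.473 cmH2O·s/L.
C = Vt/(Pplat − PEEP) = 430.68 / (23 − 13) = 430.68/10.0 = 43.068 mL/cmH2O.
τ = R × C = 9.473 × 0.04307 L/cmH2O = 0.408 s.
Fraction remaining = e^(−Te/τ) = e^(−0.54/0.408) = 0.2662; trapped volume = 430.68 × 0.2662 = 114.65 mL.
Additional alveolar pressure from trapping ≈ V_trapped / C = 114.65 / 43.068 = 2.662 cmH2O.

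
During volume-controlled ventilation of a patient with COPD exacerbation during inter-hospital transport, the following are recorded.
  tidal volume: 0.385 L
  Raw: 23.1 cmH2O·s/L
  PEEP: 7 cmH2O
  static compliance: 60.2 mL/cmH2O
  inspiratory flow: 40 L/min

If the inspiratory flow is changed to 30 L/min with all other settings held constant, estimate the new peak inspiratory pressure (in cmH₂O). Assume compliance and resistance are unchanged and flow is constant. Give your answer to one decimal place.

Flow: 40 L/min ÷ 60 = 0.6667 L/s.
New flow: 30 L/min ÷ 60 = 0.5 L/s.
PIP = Vt/C + R·V̇ + PEEP (constant-flow equation of motion).
Only the resistive term changes: ΔPIP = R × ΔV̇ = 23.1 × (0.5 − 0.6667) = 23.1 × -0.1667 = -3.851 cmH2O.
Original PIP = 385/60.2 + 23.1×0.6667 + 7 = 28.796 cmH2O; new PIP = 28.796 + (-3.851) = 24.945 cmH2O.

24.9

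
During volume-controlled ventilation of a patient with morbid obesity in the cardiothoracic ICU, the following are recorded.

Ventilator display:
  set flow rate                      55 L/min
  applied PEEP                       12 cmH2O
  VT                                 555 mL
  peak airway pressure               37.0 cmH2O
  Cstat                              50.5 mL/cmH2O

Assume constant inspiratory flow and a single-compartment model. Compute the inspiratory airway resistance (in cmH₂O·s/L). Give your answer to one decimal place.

Flow: 55 L/min ÷ 60 = 0.9167 L/s.
Equation of motion (constant flow): PIP = Vt/C + R·V̇ + PEEP.
R·V̇ = PIP − Vt/C − PEEP = 37.0 − 555/50.5 − 12 = 37.0 − 10.99 − 12 = 14.01 cmH2O.
R = 14.01 / 0.9167 = 15.283 cmH2O·s/L.

15.3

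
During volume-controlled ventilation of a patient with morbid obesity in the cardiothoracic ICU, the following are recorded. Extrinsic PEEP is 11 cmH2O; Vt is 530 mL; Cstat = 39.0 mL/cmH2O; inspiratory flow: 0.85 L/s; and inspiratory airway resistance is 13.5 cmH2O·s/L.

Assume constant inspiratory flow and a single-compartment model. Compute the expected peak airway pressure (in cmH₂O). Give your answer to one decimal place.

Equation of motion (constant flow): PIP = Vt/C + R·V̇ + PEEP.
PIP = 530/39.0 + 13.5×0.85 + 11 = 13.59 + 11.475 + 11 = 36.065 cmH2O.

36.1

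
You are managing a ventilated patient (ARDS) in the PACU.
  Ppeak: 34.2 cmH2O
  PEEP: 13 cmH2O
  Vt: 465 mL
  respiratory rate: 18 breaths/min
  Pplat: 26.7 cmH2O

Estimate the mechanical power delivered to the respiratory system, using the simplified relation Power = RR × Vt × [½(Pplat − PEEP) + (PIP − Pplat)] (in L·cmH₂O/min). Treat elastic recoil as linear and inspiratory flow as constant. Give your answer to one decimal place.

Per-breath work = Vt × [½(Pplat−PEEP) + (PIP−Pplat)] = 0.465 × [0.5×13.7 + 7.5] = 0.465 × 14.35 = 6.673 L·cmH2O.
Power = 18 × 6.673 = 120.11 L·cmH2O/min.

120.1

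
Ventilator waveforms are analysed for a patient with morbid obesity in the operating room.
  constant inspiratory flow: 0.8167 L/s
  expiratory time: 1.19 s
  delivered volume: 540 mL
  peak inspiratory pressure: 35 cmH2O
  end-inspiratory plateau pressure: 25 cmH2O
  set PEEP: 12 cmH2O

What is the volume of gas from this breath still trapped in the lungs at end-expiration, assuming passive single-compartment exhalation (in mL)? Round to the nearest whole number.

52

R = (PIP − Pplat)/V̇ = (35 − 25) / 0.8167 = 10.0/0.8167 = 12.244 cmH2O·s/L.
C = Vt/(Pplat − PEEP) = 540.0 / (25 − 12) = 540.0/13.0 = 41.538 mL/cmH2O.
τ = R × C = 12.244 × 0.04154 L/cmH2O = 0.5086 s.
Fraction remaining = e^(−Te/τ) = e^(−1.19/0.5086) = 0.09635.
Trapped volume = 540.0 × 0.09635 = 52.029 mL.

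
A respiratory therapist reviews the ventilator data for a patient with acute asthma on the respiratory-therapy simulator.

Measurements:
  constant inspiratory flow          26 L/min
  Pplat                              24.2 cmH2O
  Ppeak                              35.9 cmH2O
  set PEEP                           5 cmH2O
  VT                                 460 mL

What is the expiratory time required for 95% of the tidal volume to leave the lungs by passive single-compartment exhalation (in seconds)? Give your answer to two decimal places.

1.94

Flow: 26 L/min ÷ 60 = 0.4333 L/s.
R = (PIP − Pplat)/V̇ = (35.9 − 24.2) / 0.4333 = 11.7/0.4333 = 27.002 cmH2O·s/L.
C = Vt/(Pplat − PEEP) = 460.0 / (24.2 − 5) = 460.0/19.2 = 23.958 mL/cmH2O.
τ = R × C = 27.002 × 0.02396 L/cmH2O = 0.647 s.
t = −τ·ln(1 − 0.95) = −0.647·ln(0.05) = 1.938 s.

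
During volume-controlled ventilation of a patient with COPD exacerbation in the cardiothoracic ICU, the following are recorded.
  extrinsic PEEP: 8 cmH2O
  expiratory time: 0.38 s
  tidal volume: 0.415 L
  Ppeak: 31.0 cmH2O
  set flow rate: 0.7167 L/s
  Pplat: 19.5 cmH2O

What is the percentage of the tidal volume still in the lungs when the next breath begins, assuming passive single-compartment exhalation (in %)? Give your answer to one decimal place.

51.9

R = (PIP − Pplat)/V̇ = (31.0 − 19.5) / 0.7167 = 11.5/0.7167 = 16.046 cmH2O·s/L.
C = Vt/(Pplat − PEEP) = 415.0 / (19.5 − 8) = 415.0/11.5 = 36.087 mL/cmH2O.
τ = R × C = 16.046 × 0.03609 L/cmH2O = 0.5791 s.
Fraction remaining at end-expiration = e^(−Te/τ) = e^(−0.38/0.5791) = 0.5188 → 51.88%.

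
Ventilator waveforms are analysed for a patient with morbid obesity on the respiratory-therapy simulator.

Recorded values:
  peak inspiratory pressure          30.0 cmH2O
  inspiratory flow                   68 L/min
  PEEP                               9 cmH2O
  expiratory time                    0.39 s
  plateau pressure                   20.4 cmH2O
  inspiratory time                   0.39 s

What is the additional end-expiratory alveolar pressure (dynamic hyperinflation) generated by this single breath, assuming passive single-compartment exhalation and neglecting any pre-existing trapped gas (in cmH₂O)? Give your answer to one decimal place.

Flow: 68 L/min ÷ 60 = 1.1333 L/s.
Vt = flow × Ti = 1.1333 L/s × 0.39 s × 1000 mL/L = 441.99 mL.
R = (PIP − Pplat)/V̇ = (30.0 − 20.4) / 1.1333 = 9.6/1.1333 = 8.471 cmH2O·s/L.
C = Vt/(Pplat − PEEP) = 441.99 / (20.4 − 9) = 441.99/11.4 = 38.771 mL/cmH2O.
τ = R × C = 8.471 × 0.03877 L/cmH2O = 0.3284 s.
Fraction remaining = e^(−Te/τ) = e^(−0.39/0.3284) = 0.305; trapped volume = 441.99 × 0.305 = 134.81 mL.
Additional alveolar pressure from trapping ≈ V_trapped / C = 134.81 / 38.771 = 3.477 cmH2O.

3.5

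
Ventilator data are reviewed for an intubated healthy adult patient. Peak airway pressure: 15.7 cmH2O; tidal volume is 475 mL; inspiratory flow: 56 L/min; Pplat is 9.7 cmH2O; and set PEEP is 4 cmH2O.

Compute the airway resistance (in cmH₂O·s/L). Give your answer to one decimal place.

Flow: 56 L/min ÷ 60 = 0.9333 L/s.
Raw = (PIP − Pplat) / flow = (15.7 − 9.7) / 0.9333 = 6.0 / 0.9333 = 6.429 cmH2O·s/L.

6.4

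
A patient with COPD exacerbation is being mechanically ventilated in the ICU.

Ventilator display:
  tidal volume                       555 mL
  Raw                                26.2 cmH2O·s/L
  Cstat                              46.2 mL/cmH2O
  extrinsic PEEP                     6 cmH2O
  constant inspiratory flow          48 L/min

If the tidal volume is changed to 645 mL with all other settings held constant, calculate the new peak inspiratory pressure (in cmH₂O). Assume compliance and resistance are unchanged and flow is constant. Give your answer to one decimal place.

40.9

Flow: 48 L/min ÷ 60 = 0.8 L/s.
PIP = Vt/C + R·V̇ + PEEP (constant-flow equation of motion).
Only the elastic term changes: ΔPIP = ΔVt / C = (645 − 555) / 46.2 = 1.948 cmH2O.
Original PIP = 555/46.2 + 26.2×0.8 + 6 = 38.973 cmH2O; new PIP = 38.973 + (1.948) = 40.921 cmH2O.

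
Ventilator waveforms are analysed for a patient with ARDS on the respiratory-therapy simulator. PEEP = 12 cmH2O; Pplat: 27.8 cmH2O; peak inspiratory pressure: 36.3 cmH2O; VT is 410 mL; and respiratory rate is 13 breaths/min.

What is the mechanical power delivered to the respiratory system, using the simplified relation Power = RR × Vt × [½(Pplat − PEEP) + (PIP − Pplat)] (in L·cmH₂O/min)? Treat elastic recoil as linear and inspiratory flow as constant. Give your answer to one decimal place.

87.4

Per-breath work = Vt × [½(Pplat−PEEP) + (PIP−Pplat)] = 0.410 × [0.5×15.8 + 8.5] = 0.410 × 16.4 = 6.724 L·cmH2O.
Power = 13 × 6.724 = 87.412 L·cmH2O/min.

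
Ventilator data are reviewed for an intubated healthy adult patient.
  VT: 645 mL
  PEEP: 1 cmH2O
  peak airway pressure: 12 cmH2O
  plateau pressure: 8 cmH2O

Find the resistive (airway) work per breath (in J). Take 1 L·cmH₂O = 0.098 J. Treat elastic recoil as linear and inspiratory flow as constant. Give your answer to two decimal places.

With constant inspiratory flow the resistive pressure is constant at PIP − Pplat = 12 − 8 = 4.0 cmH2O, so resistive work = 4.0 × 0.645 = 2.58 L·cmH2O.
× 0.098 J/(L·cmH2O) → 0.2528 J.

0.25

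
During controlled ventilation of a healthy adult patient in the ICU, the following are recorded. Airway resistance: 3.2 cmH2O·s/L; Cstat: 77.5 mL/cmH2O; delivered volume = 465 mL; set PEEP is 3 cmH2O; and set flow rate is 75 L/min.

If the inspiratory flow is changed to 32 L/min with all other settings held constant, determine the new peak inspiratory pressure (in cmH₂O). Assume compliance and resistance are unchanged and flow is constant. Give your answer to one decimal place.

10.7

Flow: 75 L/min ÷ 60 = 1.25 L/s.
New flow: 32 L/min ÷ 60 = 0.5333 L/s.
PIP = Vt/C + R·V̇ + PEEP (constant-flow equation of motion).
Only the resistive term changes: ΔPIP = R × ΔV̇ = 3.2 × (0.5333 − 1.25) = 3.2 × -0.7167 = -2.293 cmH2O.
Original PIP = 465/77.5 + 3.2×1.25 + 3 = 13.0 cmH2O; new PIP = 13.0 + (-2.293) = 10.707 cmH2O.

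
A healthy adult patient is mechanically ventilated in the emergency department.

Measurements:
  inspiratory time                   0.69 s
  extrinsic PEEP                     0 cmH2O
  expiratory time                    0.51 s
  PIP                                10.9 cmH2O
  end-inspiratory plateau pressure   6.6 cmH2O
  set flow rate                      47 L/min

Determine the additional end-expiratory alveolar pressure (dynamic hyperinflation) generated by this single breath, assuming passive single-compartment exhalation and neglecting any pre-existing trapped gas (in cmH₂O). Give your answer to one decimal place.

Flow: 47 L/min ÷ 60 = 0.7833 L/s.
Vt = flow × Ti = 0.7833 L/s × 0.69 s × 1000 mL/L = 540.48 mL.
R = (PIP − Pplat)/V̇ = (10.9 − 6.6) / 0.7833 = 4.3/0.7833 = 5.49 cmH2O·s/L.
C = Vt/(Pplat − PEEP) = 540.48 / (6.6 − 0) = 540.48/6.6 = 81.891 mL/cmH2O.
τ = R × C = 5.49 × 0.08189 L/cmH2O = 0.4496 s.
Fraction remaining = e^(−Te/τ) = e^(−0.51/0.4496) = 0.3216; trapped volume = 540.48 × 0.3216 = 173.82 mL.
Additional alveolar pressure from trapping ≈ V_trapped / C = 173.82 / 81.891 = 2.123 cmH2O.

2.1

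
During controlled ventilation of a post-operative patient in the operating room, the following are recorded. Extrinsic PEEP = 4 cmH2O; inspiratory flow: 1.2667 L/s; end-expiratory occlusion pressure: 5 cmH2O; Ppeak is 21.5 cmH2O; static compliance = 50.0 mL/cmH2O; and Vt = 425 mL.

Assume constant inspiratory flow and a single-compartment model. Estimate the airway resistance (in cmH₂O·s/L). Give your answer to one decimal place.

Total PEEP = 5 cmH2O (set 4 + intrinsic 1); this is the baseline alveolar pressure.
Equation of motion (constant flow): PIP = Vt/C + R·V̇ + PEEP.
R·V̇ = PIP − Vt/C − PEEP = 21.5 − 425/50.0 − 5 = 21.5 − 8.5 − 5 = 8.0 cmH2O.
R = 8.0 / 1.2667 = 6.316 cmH2O·s/L.

6.3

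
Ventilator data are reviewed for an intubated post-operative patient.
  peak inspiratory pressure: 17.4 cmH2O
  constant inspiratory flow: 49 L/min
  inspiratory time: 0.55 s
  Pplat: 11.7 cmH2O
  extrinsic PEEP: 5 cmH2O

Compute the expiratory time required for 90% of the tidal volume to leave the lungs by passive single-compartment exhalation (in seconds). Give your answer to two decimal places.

1.08

Flow: 49 L/min ÷ 60 = 0.8167 L/s.
Vt = flow × Ti = 0.8167 L/s × 0.55 s × 1000 mL/L = 449.19 mL.
R = (PIP − Pplat)/V̇ = (17.4 − 11.7) / 0.8167 = 5.7/0.8167 = 6.979 cmH2O·s/L.
C = Vt/(Pplat − PEEP) = 449.19 / (11.7 − 5) = 449.19/6.7 = 67.043 mL/cmH2O.
τ = R × C = 6.979 × 0.06704 L/cmH2O = 0.4679 s.
t = −τ·ln(1 − 0.90) = −0.4679·ln(0.1) = 1.077 s.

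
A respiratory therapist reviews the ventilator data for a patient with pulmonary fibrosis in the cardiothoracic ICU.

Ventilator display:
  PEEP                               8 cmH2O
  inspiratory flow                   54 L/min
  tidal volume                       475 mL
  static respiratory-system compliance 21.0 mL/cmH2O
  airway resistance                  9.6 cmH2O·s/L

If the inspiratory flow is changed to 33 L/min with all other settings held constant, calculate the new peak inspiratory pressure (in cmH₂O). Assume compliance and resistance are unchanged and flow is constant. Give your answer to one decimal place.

35.9

Flow: 54 L/min ÷ 60 = 0.9 L/s.
New flow: 33 L/min ÷ 60 = 0.55 L/s.
PIP = Vt/C + R·V̇ + PEEP (constant-flow equation of motion).
Only the resistive term changes: ΔPIP = R × ΔV̇ = 9.6 × (0.55 − 0.9) = 9.6 × -0.35 = -3.36 cmH2O.
Original PIP = 475/21.0 + 9.6×0.9 + 8 = 39.259 cmH2O; new PIP = 39.259 + (-3.36) = 35.899 cmH2O.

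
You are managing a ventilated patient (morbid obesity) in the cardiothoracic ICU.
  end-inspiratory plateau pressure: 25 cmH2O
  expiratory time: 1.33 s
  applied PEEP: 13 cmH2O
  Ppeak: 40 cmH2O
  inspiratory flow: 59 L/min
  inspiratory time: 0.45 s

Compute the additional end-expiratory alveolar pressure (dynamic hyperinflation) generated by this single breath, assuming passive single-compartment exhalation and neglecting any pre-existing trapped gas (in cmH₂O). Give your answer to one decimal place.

Flow: 59 L/min ÷ 60 = 0.9833 L/s.
Vt = flow × Ti = 0.9833 L/s × 0.45 s × 1000 mL/L = 442.49 mL.
R = (PIP − Pplat)/V̇ = (40 − 25) / 0.9833 = 15.0/0.9833 = 15.255 cmH2O·s/L.
C = Vt/(Pplat − PEEP) = 442.49 / (25 − 13) = 442.49/12.0 = 36.874 mL/cmH2O.
τ = R × C = 15.255 × 0.03687 L/cmH2O = 0.5625 s.
Fraction remaining = e^(−Te/τ) = e^(−1.33/0.5625) = 0.094; trapped volume = 442.49 × 0.094 = 41.594 mL.
Additional alveolar pressure from trapping ≈ V_trapped / C = 41.594 / 36.874 = 1.128 cmH2O.

1.1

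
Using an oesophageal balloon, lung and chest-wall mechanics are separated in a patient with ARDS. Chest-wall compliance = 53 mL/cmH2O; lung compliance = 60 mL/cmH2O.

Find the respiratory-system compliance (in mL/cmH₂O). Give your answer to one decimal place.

Lung and chest wall are elastances in series: 1/Crs = 1/CL + 1/Ccw.
1/Crs = 1/60 + 1/53 = 0.03553.
Crs = 28.145 mL/cmH2O.

28.1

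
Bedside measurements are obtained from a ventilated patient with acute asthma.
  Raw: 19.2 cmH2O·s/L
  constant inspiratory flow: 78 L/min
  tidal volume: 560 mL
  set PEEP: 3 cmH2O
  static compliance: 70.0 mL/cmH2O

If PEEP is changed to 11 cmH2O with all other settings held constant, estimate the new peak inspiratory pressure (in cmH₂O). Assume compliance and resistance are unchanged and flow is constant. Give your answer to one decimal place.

Flow: 78 L/min ÷ 60 = 1.3 L/s.
PIP = Vt/C + R·V̇ + PEEP (constant-flow equation of motion).
Only the baseline term changes: ΔPIP = ΔPEEP = 11 − 3 = 8.0 cmH2O.
Original PIP = 560/70.0 + 19.2×1.3 + 3 = 35.96 cmH2O; new PIP = 35.96 + (8.0) = 43.96 cmH2O.

44.0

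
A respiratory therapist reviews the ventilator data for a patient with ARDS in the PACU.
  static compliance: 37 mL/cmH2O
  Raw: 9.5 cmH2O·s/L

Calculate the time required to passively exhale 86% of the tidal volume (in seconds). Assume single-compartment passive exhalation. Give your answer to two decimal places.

0.69

τ = R × C = 9.5 × 37 mL/cmH2O = 9.5 × 0.037 L/cmH2O = 0.3515 s.
Exhaled fraction f = 1 − e^(−t/τ) → t = −τ·ln(1 − f) = −0.3515·ln(0.14) = 0.6911 s.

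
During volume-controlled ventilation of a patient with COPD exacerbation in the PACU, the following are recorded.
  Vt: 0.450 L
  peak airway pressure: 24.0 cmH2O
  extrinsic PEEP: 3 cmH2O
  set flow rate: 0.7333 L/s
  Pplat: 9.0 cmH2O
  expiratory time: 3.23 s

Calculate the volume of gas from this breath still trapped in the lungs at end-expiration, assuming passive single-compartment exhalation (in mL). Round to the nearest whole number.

R = (PIP − Pplat)/V̇ = (24.0 − 9.0) / 0.7333 = 15.0/0.7333 = 20.455 cmH2O·s/L.
C = Vt/(Pplat − PEEP) = 450.0 / (9.0 − 3) = 450.0/6.0 = 75.0 mL/cmH2O.
τ = R × C = 20.455 × 0.075 L/cmH2O = 1.534 s.
Fraction remaining = e^(−Te/τ) = e^(−3.23/1.534) = 0.1218.
Trapped volume = 450.0 × 0.1218 = 54.81 mL.

55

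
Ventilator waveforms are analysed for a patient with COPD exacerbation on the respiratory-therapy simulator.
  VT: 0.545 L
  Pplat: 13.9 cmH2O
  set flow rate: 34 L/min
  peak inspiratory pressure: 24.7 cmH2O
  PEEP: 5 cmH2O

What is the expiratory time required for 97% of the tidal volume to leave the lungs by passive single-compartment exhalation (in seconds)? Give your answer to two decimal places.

Flow: 34 L/min ÷ 60 = 0.5667 L/s.
R = (PIP − Pplat)/V̇ = (24.7 − 13.9) / 0.5667 = 10.8/0.5667 = 19.058 cmH2O·s/L.
C = Vt/(Pplat − PEEP) = 545.0 / (13.9 − 5) = 545.0/8.9 = 61.236 mL/cmH2O.
τ = R × C = 19.058 × 0.06124 L/cmH2O = 1.167 s.
t = −τ·ln(1 − 0.97) = −1.167·ln(0.03) = 4.092 s.

4.09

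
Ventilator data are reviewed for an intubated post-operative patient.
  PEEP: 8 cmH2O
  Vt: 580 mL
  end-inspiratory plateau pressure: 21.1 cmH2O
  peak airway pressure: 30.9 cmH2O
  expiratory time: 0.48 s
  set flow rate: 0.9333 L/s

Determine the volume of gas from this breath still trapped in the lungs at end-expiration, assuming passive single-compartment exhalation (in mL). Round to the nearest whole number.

207

R = (PIP − Pplat)/V̇ = (30.9 − 21.1) / 0.9333 = 9.8/0.9333 = 10.5 cmH2O·s/L.
C = Vt/(Pplat − PEEP) = 580.0 / (21.1 − 8) = 580.0/13.1 = 44.275 mL/cmH2O.
τ = R × C = 10.5 × 0.04428 L/cmH2O = 0.4649 s.
Fraction remaining = e^(−Te/τ) = e^(−0.48/0.4649) = 0.3561.
Trapped volume = 580.0 × 0.3561 = 206.54 mL.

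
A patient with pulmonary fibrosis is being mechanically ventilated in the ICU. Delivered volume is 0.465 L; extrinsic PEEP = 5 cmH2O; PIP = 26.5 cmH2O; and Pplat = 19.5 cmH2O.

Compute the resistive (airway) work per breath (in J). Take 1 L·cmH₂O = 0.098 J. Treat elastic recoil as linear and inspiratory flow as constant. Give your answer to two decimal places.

With constant inspiratory flow the resistive pressure is constant at PIP − Pplat = 26.5 − 19.5 = 7.0 cmH2O, so resistive work = 7.0 × 0.465 = 3.255 L·cmH2O.
× 0.098 J/(L·cmH2O) → 0.319 J.

0.32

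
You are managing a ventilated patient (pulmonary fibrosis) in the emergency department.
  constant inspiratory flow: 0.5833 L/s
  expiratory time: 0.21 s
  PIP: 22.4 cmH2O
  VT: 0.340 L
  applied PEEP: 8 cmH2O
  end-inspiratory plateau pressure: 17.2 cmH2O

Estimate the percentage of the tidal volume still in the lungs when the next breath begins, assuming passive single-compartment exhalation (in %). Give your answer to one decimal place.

R = (PIP − Pplat)/V̇ = (22.4 − 17.2) / 0.5833 = 5.2/0.5833 = 8.915 cmH2O·s/L.
C = Vt/(Pplat − PEEP) = 340.0 / (17.2 − 8) = 340.0/9.2 = 36.957 mL/cmH2O.
τ = R × C = 8.915 × 0.03696 L/cmH2O = 0.3295 s.
Fraction remaining at end-expiration = e^(−Te/τ) = e^(−0.21/0.3295) = 0.5287 → 52.87%.

52.9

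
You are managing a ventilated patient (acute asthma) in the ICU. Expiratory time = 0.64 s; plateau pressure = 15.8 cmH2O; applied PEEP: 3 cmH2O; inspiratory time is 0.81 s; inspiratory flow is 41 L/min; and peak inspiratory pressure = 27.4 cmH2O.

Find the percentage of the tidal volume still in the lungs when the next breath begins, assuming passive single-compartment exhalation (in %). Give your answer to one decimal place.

Flow: 41 L/min ÷ 60 = 0.6833 L/s.
Vt = flow × Ti = 0.6833 L/s × 0.81 s × 1000 mL/L = 553.47 mL.
R = (PIP − Pplat)/V̇ = (27.4 − 15.8) / 0.6833 = 11.6/0.6833 = 16.976 cmH2O·s/L.
C = Vt/(Pplat − PEEP) = 553.47 / (15.8 − 3) = 553.47/12.8 = 43.24 mL/cmH2O.
τ = R × C = 16.976 × 0.04324 L/cmH2O = 0.734 s.
Fraction remaining at end-expiration = e^(−Te/τ) = e^(−0.64/0.734) = 0.4181 → 41.81%.

41.8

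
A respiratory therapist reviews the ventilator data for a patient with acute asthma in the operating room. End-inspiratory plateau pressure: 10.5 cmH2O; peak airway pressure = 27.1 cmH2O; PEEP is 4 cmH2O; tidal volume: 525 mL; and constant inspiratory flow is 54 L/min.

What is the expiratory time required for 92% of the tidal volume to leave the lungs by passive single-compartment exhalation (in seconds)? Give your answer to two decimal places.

Flow: 54 L/min ÷ 60 = 0.9 L/s.
R = (PIP − Pplat)/V̇ = (27.1 − 10.5) / 0.9 = 16.6/0.9 = 18.444 cmH2O·s/L.
C = Vt/(Pplat − PEEP) = 525.0 / (10.5 − 4) = 525.0/6.5 = 80.769 mL/cmH2O.
τ = R × C = 18.444 × 0.08077 L/cmH2O = 1.49 s.
t = −τ·ln(1 − 0.92) = −1.49·ln(0.08) = 3.763 s.

3.76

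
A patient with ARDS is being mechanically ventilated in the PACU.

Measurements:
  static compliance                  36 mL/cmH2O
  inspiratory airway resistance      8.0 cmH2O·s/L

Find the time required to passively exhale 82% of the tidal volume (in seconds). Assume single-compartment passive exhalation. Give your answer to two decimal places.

τ = R × C = 8.0 × 36 mL/cmH2O = 8.0 × 0.036 L/cmH2O = 0.288 s.
Exhaled fraction f = 1 − e^(−t/τ) → t = −τ·ln(1 − f) = −0.288·ln(0.18) = 0.4939 s.

0.49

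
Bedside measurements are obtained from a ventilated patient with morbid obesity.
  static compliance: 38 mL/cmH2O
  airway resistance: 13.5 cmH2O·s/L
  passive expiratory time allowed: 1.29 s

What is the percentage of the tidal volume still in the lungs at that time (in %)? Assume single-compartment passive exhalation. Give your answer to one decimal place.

τ = R × C = 13.5 × 38 mL/cmH2O = 13.5 × 0.038 L/cmH2O = 0.513 s.
Passive exhalation: V(t)/V₀ = e^(−t/τ) = e^(−1.29/0.513) = 0.08089.
Fraction remaining = 0.08089 → 8.089%.

8.1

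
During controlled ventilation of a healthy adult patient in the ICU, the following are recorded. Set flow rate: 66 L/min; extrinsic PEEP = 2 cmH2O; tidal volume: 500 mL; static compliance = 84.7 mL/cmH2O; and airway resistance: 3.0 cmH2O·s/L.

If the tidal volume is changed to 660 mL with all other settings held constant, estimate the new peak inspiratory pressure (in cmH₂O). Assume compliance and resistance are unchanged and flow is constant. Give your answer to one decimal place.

Flow: 66 L/min ÷ 60 = 1.1 L/s.
PIP = Vt/C + R·V̇ + PEEP (constant-flow equation of motion).
Only the elastic term changes: ΔPIP = ΔVt / C = (660 − 500) / 84.7 = 1.889 cmH2O.
Original PIP = 500/84.7 + 3.0×1.1 + 2 = 11.203 cmH2O; new PIP = 11.203 + (1.889) = 13.092 cmH2O.

13.1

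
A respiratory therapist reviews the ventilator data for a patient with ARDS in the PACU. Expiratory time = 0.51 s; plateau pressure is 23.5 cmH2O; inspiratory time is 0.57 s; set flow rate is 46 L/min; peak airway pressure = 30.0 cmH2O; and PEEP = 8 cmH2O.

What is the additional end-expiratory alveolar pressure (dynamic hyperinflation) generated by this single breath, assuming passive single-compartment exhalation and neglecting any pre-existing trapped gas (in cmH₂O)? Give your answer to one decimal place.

Flow: 46 L/min ÷ 60 = 0.7667 L/s.
Vt = flow × Ti = 0.7667 L/s × 0.57 s × 1000 mL/L = 437.02 mL.
R = (PIP − Pplat)/V̇ = (30.0 − 23.5) / 0.7667 = 6.5/0.7667 = 8.478 cmH2O·s/L.
C = Vt/(Pplat − PEEP) = 437.02 / (23.5 − 8) = 437.02/15.5 = 28.195 mL/cmH2O.
τ = R × C = 8.478 × 0.0282 L/cmH2O = 0.2391 s.
Fraction remaining = e^(−Te/τ) = e^(−0.51/0.2391) = 0.1185; trapped volume = 437.02 × 0.1185 = 51.787 mL.
Additional alveolar pressure from trapping ≈ V_trapped / C = 51.787 / 28.195 = 1.837 cmH2O.

1.8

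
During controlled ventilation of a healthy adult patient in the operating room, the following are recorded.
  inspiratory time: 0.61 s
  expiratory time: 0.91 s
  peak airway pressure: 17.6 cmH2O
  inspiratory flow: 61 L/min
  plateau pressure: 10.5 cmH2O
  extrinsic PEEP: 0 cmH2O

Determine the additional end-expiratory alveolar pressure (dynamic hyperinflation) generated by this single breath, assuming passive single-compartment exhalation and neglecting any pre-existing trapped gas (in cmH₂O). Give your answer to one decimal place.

1.2

Flow: 61 L/min ÷ 60 = 1.0167 L/s.
Vt = flow × Ti = 1.0167 L/s × 0.61 s × 1000 mL/L = 620.19 mL.
R = (PIP − Pplat)/V̇ = (17.6 − 10.5) / 1.0167 = 7.1/1.0167 = 6.983 cmH2O·s/L.
C = Vt/(Pplat − PEEP) = 620.19 / (10.5 − 0) = 620.19/10.5 = 59.066 mL/cmH2O.
τ = R × C = 6.983 × 0.05907 L/cmH2O = 0.4125 s.
Fraction remaining = e^(−Te/τ) = e^(−0.91/0.4125) = 0.1101; trapped volume = 620.19 × 0.1101 = 68.283 mL.
Additional alveolar pressure from trapping ≈ V_trapped / C = 68.283 / 59.066 = 1.156 cmH2O.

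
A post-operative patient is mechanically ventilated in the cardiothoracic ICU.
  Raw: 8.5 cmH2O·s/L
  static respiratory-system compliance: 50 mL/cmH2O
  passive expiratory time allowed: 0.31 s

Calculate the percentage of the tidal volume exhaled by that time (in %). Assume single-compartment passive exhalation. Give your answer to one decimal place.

τ = R × C = 8.5 × 50 mL/cmH2O = 8.5 × 0.050 L/cmH2O = 0.425 s.
Passive exhalation: V(t)/V₀ = e^(−t/τ) = e^(−0.31/0.425) = 0.4822.
Fraction exhaled = 1 − 0.4822 = 0.5178 → 51.78%.

51.8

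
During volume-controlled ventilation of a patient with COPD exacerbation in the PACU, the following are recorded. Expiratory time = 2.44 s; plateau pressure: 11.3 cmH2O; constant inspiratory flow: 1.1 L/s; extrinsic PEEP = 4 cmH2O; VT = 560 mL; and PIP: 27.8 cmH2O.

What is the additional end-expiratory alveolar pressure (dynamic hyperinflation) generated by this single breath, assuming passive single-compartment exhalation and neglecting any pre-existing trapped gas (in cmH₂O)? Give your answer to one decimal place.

R = (PIP − Pplat)/V̇ = (27.8 − 11.3) / 1.1 = 16.5/1.1 = 15.0 cmH2O·s/L.
C = Vt/(Pplat − PEEP) = 560.0 / (11.3 − 4) = 560.0/7.3 = 76.712 mL/cmH2O.
τ = R × C = 15.0 × 0.07671 L/cmH2O = 1.151 s.
Fraction remaining = e^(−Te/τ) = e^(−2.44/1.151) = 0.12; trapped volume = 560.0 × 0.12 = 67.2 mL.
Additional alveolar pressure from trapping ≈ V_trapped / C = 67.2 / 76.712 = 0.876 cmH2O.

0.9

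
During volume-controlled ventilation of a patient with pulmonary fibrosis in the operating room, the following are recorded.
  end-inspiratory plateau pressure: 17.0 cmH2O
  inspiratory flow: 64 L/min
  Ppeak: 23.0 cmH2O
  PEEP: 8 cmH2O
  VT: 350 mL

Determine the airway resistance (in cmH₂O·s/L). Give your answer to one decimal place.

5.6

Flow: 64 L/min ÷ 60 = 1.0667 L/s.
Raw = (PIP − Pplat) / flow = (23.0 − 17.0) / 1.0667 = 6.0 / 1.0667 = 5.625 cmH2O·s/L.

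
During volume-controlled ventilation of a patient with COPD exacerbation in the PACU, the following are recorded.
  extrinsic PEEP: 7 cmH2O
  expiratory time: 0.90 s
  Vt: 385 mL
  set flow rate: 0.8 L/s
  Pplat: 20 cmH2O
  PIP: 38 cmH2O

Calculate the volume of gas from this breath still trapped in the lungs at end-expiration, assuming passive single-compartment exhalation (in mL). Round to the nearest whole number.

R = (PIP − Pplat)/V̇ = (38 − 20) / 0.8 = 18.0/0.8 = 22.5 cmH2O·s/L.
C = Vt/(Pplat − PEEP) = 385.0 / (20 − 7) = 385.0/13.0 = 29.615 mL/cmH2O.
τ = R × C = 22.5 × 0.02962 L/cmH2O = 0.6665 s.
Fraction remaining = e^(−Te/τ) = e^(−0.90/0.6665) = 0.2592.
Trapped volume = 385.0 × 0.2592 = 99.792 mL.

100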